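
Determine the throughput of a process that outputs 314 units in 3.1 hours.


Throughput = units / time
= 314 / 3.1
= 101.3 units/hour


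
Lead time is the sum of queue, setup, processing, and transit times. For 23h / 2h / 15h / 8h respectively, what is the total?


Lead time = queue + setup + processing + transit
= 23 + 2 + 15 + 8
= 48 hours


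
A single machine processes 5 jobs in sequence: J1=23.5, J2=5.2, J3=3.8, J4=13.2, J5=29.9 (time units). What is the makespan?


Sequential makespan: sum all processing times
= 23.5 + 5.2 + 3.8 + 13.2 + 29.9
= 75.6 time units


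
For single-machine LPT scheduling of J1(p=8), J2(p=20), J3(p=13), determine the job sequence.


LPT: sort by longest processing time first
  J2: p=20
  J3: p=13
  J1: p=8
Order: J2 → J3 → J1


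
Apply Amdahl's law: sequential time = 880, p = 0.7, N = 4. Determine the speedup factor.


Amdahl's law: T_p = T × ((1-p) + p/N)
= 880 × ((1-0.7) + 0.7/4)
= 880 × (0.30 + 0.1750)
= 880 × 0.4750
= 418.00
Speedup = 880/418.00
= 2.11×


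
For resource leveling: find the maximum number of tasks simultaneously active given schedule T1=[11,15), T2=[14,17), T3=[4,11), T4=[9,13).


Check each time point for overlaps:
  t=9: 2 tasks active (T3, T4)
Max concurrent = 2


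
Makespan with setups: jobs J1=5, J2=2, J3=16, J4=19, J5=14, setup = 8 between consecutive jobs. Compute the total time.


Makespan = Σ processing + (n-1) × setup
= (5 + 2 + 16 + 19 + 14) + (5-1)×8
= 56 + 32
= 88 time units


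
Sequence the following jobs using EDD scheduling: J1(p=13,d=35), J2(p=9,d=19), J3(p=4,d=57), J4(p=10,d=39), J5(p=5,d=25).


EDD: sort by earliest due date
  J2: d=19, p=9
  J5: d=25, p=5
  J1: d=35, p=13
  J4: d=39, p=10
  J3: d=57, p=4
Order: J2 → J5 → J1 → J4 → J3


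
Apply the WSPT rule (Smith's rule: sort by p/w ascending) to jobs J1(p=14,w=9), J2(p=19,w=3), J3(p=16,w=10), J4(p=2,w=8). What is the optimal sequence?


WSPT (Smith's rule): sort by p/w ascending
  J4: p/w = 2/8 = 0.250
  J1: p/w = 14/9 = 1.556
  J3: p/w = 16/10 = 1.600
  J2: p/w = 19/3 = 6.333
Order: J4 → J1 → J3 → J2


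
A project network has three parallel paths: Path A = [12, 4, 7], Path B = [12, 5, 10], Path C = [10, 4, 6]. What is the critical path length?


Path A: 12 + 4 + 7 = 23
Path B: 12 + 5 + 10 = 27
Path C: 10 + 4 + 6 = 20
Critical path = longest = max(23, 27, 20)
= 27 (Path B)


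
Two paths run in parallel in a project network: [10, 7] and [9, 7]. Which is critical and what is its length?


Path A: 10 + 7 = 17
Path B: 9 + 7 = 16
Critical path = longest = max(17, 16)
= 17 (Path A)


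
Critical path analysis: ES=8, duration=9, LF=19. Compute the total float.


EF = ES + duration = 8 + 9 = 17
LS = LF - duration = 19 - 9 = 10
Total Float = LF - EF = 19 - 17
(or LS - ES = 10 - 8)
= 2


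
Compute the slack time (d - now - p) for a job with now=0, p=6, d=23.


Slack = due - current_time - processing
= 23 - 0 - 6
= 17


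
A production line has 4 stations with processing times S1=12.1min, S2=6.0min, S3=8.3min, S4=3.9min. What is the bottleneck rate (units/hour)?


Bottleneck = longest station time
Station times: [12.1, 6.0, 8.3, 3.9]
Max = 12.1 min
Rate = 60 / 12.1
= 4.96 units/hour (bottleneck: 12.1min)


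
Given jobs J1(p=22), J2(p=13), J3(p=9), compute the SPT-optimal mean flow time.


SPT order: J3 → J2 → J1
Completion times:
  J3: C=9
  J2: C=22
  J1: C=44
Sum = 75, n = 3
Mean flow = 75/3
= 25.00


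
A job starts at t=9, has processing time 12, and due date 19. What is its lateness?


Completion = 9 + 12 = 21
Lateness = C - d = 21 - 19
= 2


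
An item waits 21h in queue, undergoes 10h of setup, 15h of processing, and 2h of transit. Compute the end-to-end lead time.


Lead time = queue + setup + processing + transit
= 21 + 10 + 15 + 2
= 48 hours


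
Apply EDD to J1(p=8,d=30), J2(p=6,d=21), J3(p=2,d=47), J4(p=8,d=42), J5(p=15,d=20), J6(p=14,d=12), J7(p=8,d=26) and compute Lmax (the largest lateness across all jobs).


EDD order: J6 → J5 → J2 → J7 → J1 → J4 → J3
Completion and lateness:
  J6: C=14, d=12, L=14-12=2
  J5: C=29, d=20, L=29-20=9
  J2: C=35, d=21, L=35-21=14
  J7: C=43, d=26, L=43-26=17
  J1: C=51, d=30, L=51-30=21
  J4: C=59, d=42, L=59-42=17
  J3: C=61, d=47, L=61-47=14
Lmax = max(2, 9, 14, 17, 21, 17, 14)
= 21


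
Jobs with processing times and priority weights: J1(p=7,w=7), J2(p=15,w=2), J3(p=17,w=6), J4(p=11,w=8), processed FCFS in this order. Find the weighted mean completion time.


Completion times:
  J1: C=7, w×C=7×7=49
  J2: C=22, w×C=2×22=44
  J3: C=39, w×C=6×39=234
  J4: C=50, w×C=8×50=400
Sum w×C = 727
Sum w = 23
Weighted avg = 727/23
= 31.61


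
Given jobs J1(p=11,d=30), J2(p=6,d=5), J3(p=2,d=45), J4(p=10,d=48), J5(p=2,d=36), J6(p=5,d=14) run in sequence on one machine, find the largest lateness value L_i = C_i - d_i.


Lateness per job (L = C - d):
  J1: C=11, d=30, L=-19
  J2: C=17, d=5, L=12
  J3: C=19, d=45, L=-26
  J4: C=29, d=48, L=-19
  J5: C=31, d=36, L=-5
  J6: C=36, d=14, L=22
Lmax = max(-19, 12, -26, -19, -5, 22)
= 22


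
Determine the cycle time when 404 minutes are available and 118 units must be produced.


Cycle time = available time / demand
= 404 / 118
= 3.42 min/unit


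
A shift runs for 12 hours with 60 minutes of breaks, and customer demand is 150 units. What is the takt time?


Available = 12×60 - 60 = 660 min
Takt time = 660 / 150
= 4.40 min/unit


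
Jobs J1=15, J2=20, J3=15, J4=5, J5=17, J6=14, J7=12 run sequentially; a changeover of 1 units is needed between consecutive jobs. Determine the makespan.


Makespan = Σ processing + (n-1) × setup
= (15 + 20 + 15 + 5 + 17 + 14 + 12) + (7-1)×1
= 98 + 6
= 104 time units


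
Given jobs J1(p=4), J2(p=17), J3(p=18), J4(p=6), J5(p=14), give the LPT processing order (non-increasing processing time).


LPT: sort by longest processing time first
  J3: p=18
  J2: p=17
  J5: p=14
  J4: p=6
  J1: p=4
Order: J3 → J2 → J5 → J4 → J1


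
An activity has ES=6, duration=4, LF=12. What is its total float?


EF = ES + duration = 6 + 4 = 10
LS = LF - duration = 12 - 4 = 8
Total Float = LF - EF = 12 - 10
(or LS - ES = 8 - 6)
= 2


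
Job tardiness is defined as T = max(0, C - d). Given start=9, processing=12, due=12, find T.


Completion = start + processing = 9 + 12 = 21
Tardiness = max(0, C - d) = max(0, 21 - 12)
= max(0, 9)
= 9


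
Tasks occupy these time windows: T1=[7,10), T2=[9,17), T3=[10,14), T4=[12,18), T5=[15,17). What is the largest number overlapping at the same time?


Check each time point for overlaps:
  t=12: 3 tasks active (T2, T3, T4)
Max concurrent = 3


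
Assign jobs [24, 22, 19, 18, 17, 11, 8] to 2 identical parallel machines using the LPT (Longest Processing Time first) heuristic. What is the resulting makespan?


Jobs (LPT sorted): [24, 22, 19, 18, 17, 11, 8]
Machines: 2
  J=24 → Machine 1 (load: 0+24=24)
  J=22 → Machine 2 (load: 0+22=22)
  J=19 → Machine 2 (load: 22+19=41)
  J=18 → Machine 1 (load: 24+18=42)
  J=17 → Machine 2 (load: 41+17=58)
  J=11 → Machine 1 (load: 42+11=53)
  J=8 → Machine 1 (load: 53+8=61)
Machine loads: [61, 58]
Makespan = max = 61 time units


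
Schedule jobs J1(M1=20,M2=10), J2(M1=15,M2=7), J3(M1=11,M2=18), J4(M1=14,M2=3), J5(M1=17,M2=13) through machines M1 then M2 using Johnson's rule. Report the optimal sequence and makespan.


Johnson's rule:
Group 1 (M1≤M2, sort by M1): ['J3']
Group 2 (M1>M2, sort desc M2): ['J5', 'J1', 'J2', 'J4']
Sequence: J3 → J5 → J1 → J2 → J4
Makespan calculation:
  J3: M1 done=11, M2 done=29
  J5: M1 done=28, M2 done=42
  J1: M1 done=48, M2 done=58
  J2: M1 done=63, M2 done=70
  J4: M1 done=77, M2 done=80
= Sequence: J3 → J5 → J1 → J2 → J4, Makespan: 80


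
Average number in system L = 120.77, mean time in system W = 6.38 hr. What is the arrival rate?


Little's law: L = λW → λ = L / W
= 120.77 / 6.38
= 18.93 per hour


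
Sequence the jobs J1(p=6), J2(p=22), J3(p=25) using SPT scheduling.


SPT: sort by shortest processing time
  J1: p=6
  J2: p=22
  J3: p=25
Order: J1 → J2 → J3


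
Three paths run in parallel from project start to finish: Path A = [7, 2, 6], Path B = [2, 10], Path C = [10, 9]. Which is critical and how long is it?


Path A: 7 + 2 + 6 = 15
Path B: 2 + 10 = 12
Path C: 10 + 9 = 19
Critical path = longest = max(15, 12, 19)
= 19 (Path C)


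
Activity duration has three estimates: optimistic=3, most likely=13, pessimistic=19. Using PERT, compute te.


te = (o + 4m + p) / 6
= (3 + 4×13 + 19) / 6
= (3 + 52 + 19) / 6
= 74 / 6
= 12.33


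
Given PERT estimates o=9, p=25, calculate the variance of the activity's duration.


σ² = ((p - o) / 6)² = (p - o)² / 36
= (25 - 9)² / 36
= 16² / 36
= 256 / 36
= 7.1111


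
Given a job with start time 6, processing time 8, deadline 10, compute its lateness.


Completion = 6 + 8 = 14
Lateness = C - d = 14 - 10
= 4


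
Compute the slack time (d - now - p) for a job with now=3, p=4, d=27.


Slack = due - current_time - processing
= 27 - 3 - 4
= 20


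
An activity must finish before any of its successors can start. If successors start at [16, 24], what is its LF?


LF = min of all successor start times
Successors start at: [16, 24]
LF = min(16, 24)
= 16


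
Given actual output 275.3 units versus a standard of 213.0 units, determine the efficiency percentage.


Efficiency = (actual / standard) × 100
= (275.3 / 213.0) × 100
= 129.2%


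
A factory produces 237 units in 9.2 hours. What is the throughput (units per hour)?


Throughput = units / time
= 237 / 9.2
= 25.8 units/hour


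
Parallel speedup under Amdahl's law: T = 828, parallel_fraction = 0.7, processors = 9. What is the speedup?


Amdahl's law: T_p = T × ((1-p) + p/N)
= 828 × ((1-0.7) + 0.7/9)
= 828 × (0.30 + 0.0778)
= 828 × 0.3778
= 312.80
Speedup = 828/312.80
= 2.65×


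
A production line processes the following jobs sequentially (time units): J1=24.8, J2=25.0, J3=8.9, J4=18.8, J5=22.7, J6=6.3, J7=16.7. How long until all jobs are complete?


Sequential makespan: sum all processing times
= 24.8 + 25.0 + 8.9 + 18.8 + 22.7 + 6.3 + 16.7
= 123.2 time units


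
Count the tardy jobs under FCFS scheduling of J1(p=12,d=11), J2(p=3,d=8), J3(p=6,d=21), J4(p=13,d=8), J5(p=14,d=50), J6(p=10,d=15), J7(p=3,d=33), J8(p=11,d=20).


Completion vs due date:
  J1: C=12, d=11 → TARDY
  J2: C=15, d=8 → TARDY
  J3: C=21, d=21 → on time
  J4: C=34, d=8 → TARDY
  J5: C=48, d=50 → on time
  J6: C=58, d=15 → TARDY
  J7: C=61, d=33 → TARDY
  J8: C=72, d=20 → TARDY
Tardy jobs: J1, J2, J4, J6, J7, J8
Count = 6


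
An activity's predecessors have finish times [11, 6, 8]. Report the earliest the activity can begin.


ES = max of all predecessor completion times
Predecessors: [11, 6, 8]
ES = max(11, 6, 8)
= 11


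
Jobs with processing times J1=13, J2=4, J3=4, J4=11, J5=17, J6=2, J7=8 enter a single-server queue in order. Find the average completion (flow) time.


Completion times:
  J1: completes at 13
  J2: completes at 17
  J3: completes at 21
  J4: completes at 32
  J5: completes at 49
  J6: completes at 51
  J7: completes at 59
Sum = 242
Average = 242/7
= 34.57


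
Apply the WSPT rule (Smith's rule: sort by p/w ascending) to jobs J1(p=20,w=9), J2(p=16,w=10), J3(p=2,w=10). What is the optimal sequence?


WSPT (Smith's rule): sort by p/w ascending
  J3: p/w = 2/10 = 0.200
  J2: p/w = 16/10 = 1.600
  J1: p/w = 20/9 = 2.222
Order: J3 → J2 → J1


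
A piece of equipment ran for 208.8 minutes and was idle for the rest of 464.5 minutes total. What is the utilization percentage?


Utilization = busy / total × 100
= 208.8 / 464.5 × 100
= 45.0%


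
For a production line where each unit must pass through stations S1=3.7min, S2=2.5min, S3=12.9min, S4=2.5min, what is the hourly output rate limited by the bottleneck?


Bottleneck = longest station time
Station times: [3.7, 2.5, 12.9, 2.5]
Max = 12.9 min
Rate = 60 / 12.9
= 4.65 units/hour (bottleneck: 12.9min)


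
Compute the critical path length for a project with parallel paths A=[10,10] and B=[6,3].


Path A: 10 + 10 = 20
Path B: 6 + 3 = 9
Critical path = longest = max(20, 9)
= 20 (Path A)


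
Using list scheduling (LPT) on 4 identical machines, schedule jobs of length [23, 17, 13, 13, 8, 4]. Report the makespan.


Jobs (LPT sorted): [23, 17, 13, 13, 8, 4]
Machines: 4
  J=23 → Machine 1 (load: 0+23=23)
  J=17 → Machine 2 (load: 0+17=17)
  J=13 → Machine 3 (load: 0+13=13)
  J=13 → Machine 4 (load: 0+13=13)
  J=8 → Machine 3 (load: 13+8=21)
  J=4 → Machine 4 (load: 13+4=17)
Machine loads: [23, 17, 21, 17]
Makespan = max = 23 time units


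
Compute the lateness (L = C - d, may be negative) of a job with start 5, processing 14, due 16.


Completion = 5 + 14 = 19
Lateness = C - d = 19 - 16
= 3


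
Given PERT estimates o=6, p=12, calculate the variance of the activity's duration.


σ² = ((p - o) / 6)² = (p - o)² / 36
= (12 - 6)² / 36
= 6² / 36
= 36 / 36
= 1.0000


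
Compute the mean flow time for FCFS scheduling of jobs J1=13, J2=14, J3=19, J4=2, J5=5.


Completion times:
  J1: completes at 13
  J2: completes at 27
  J3: completes at 46
  J4: completes at 48
  J5: completes at 53
Sum = 187
Average = 187/5
= 37.40


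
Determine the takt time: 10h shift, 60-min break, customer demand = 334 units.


Available = 10×60 - 60 = 540 min
Takt time = 540 / 334
= 1.62 min/unit


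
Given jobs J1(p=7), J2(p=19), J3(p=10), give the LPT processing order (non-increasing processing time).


LPT: sort by longest processing time first
  J2: p=19
  J3: p=10
  J1: p=7
Order: J2 → J3 → J1


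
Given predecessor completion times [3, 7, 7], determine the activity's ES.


ES = max of all predecessor completion times
Predecessors: [3, 7, 7]
ES = max(3, 7, 7)
= 7


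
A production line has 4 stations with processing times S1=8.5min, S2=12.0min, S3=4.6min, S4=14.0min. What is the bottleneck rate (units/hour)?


Bottleneck = longest station time
Station times: [8.5, 12.0, 4.6, 14.0]
Max = 14.0 min
Rate = 60 / 14.0
= 4.29 units/hour (bottleneck: 14.0min)


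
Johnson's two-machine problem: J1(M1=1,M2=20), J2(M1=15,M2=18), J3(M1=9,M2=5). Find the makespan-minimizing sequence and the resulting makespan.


Johnson's rule:
Group 1 (M1≤M2, sort by M1): ['J1', 'J2']
Group 2 (M1>M2, sort desc M2): ['J3']
Sequence: J1 → J2 → J3
Makespan calculation:
  J1: M1 done=1, M2 done=21
  J2: M1 done=16, M2 done=39
  J3: M1 done=25, M2 done=44
= Sequence: J1 → J2 → J3, Makespan: 44


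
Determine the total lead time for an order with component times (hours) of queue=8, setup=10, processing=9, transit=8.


Lead time = queue + setup + processing + transit
= 8 + 10 + 9 + 8
= 35 hours


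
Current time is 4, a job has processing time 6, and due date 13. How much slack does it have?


Slack = due - current_time - processing
= 13 - 4 - 6
= 3


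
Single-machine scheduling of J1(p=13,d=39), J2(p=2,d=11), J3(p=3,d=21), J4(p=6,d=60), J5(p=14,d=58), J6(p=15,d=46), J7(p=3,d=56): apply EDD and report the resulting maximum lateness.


EDD order: J2 → J3 → J1 → J6 → J7 → J5 → J4
Completion and lateness:
  J2: C=2, d=11, L=2-11=-9
  J3: C=5, d=21, L=5-21=-16
  J1: C=18, d=39, L=18-39=-21
  J6: C=33, d=46, L=33-46=-13
  J7: C=36, d=56, L=36-56=-20
  J5: C=50, d=58, L=50-58=-8
  J4: C=56, d=60, L=56-60=-4
Lmax = max(-9, -16, -21, -13, -20, -8, -4)
= -4


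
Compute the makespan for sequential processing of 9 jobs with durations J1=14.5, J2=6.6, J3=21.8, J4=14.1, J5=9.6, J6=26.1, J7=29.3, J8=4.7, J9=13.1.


Sequential makespan: sum all processing times
= 14.5 + 6.6 + 21.8 + 14.1 + 9.6 + 26.1 + 29.3 + 4.7 + 13.1
= 139.8 time units


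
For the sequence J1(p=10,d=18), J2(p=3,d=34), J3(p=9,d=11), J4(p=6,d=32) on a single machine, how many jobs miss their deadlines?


Completion vs due date:
  J1: C=10, d=18 → on time
  J2: C=13, d=34 → on time
  J3: C=22, d=11 → TARDY
  J4: C=28, d=32 → on time
Tardy jobs: J3
Count = 1


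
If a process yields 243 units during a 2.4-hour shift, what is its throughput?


Throughput = units / time
= 243 / 2.4
= 101.2 units/hour


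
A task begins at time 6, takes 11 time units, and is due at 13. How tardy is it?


Completion = start + processing = 6 + 11 = 17
Tardiness = max(0, C - d) = max(0, 17 - 13)
= max(0, 4)
= 4


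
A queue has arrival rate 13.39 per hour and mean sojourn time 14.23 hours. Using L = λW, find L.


Little's law: L = λ × W
= 13.39 × 14.23
= 190.54


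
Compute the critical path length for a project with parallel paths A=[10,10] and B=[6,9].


Path A: 10 + 10 = 20
Path B: 6 + 9 = 15
Critical path = longest = max(20, 15)
= 20 (Path A)


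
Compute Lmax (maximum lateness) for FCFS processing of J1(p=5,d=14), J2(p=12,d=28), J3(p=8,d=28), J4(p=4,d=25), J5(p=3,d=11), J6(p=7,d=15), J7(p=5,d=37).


Lateness per job (L = C - d):
  J1: C=5, d=14, L=-9
  J2: C=17, d=28, L=-11
  J3: C=25, d=28, L=-3
  J4: C=29, d=25, L=4
  J5: C=32, d=11, L=21
  J6: C=39, d=15, L=24
  J7: C=44, d=37, L=7
Lmax = max(-9, -11, -3, 4, 21, 24, 7)
= 24


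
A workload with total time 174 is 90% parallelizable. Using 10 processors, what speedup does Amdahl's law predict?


Amdahl's law: T_p = T × ((1-p) + p/N)
= 174 × ((1-0.9) + 0.9/10)
= 174 × (0.10 + 0.0900)
= 174 × 0.1900
= 33.06
Speedup = 174/33.06
= 5.26×


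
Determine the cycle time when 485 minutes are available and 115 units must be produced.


Cycle time = available time / demand
= 485 / 115
= 4.22 min/unit


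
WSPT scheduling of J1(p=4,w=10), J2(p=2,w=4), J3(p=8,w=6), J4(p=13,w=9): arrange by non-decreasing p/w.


WSPT (Smith's rule): sort by p/w ascending
  J1: p/w = 4/10 = 0.400
  J2: p/w = 2/4 = 0.500
  J3: p/w = 8/6 = 1.333
  J4: p/w = 13/9 = 1.444
Order: J1 → J2 → J3 → J4


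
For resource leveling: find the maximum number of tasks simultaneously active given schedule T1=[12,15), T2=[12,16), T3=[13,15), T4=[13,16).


Check each time point for overlaps:
  t=13: 4 tasks active (T1, T2, T3, T4)
Max concurrent = 4


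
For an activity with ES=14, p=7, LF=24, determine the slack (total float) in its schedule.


EF = ES + duration = 14 + 7 = 21
LS = LF - duration = 24 - 7 = 17
Total Float = LF - EF = 24 - 21
(or LS - ES = 17 - 14)
= 3


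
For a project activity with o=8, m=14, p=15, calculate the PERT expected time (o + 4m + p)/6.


te = (o + 4m + p) / 6
= (8 + 4×14 + 15) / 6
= (8 + 56 + 15) / 6
= 79 / 6
= 13.17


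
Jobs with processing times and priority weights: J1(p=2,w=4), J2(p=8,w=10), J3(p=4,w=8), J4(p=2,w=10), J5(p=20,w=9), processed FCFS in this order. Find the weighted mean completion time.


Completion times:
  J1: C=2, w×C=4×2=8
  J2: C=10, w×C=10×10=100
  J3: C=14, w×C=8×14=112
  J4: C=16, w×C=10×16=160
  J5: C=36, w×C=9×36=324
Sum w×C = 704
Sum w = 41
Weighted avg = 704/41
= 17.17


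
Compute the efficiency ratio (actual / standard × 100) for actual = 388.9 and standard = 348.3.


Efficiency = (actual / standard) × 100
= (388.9 / 348.3) × 100
= 111.7%


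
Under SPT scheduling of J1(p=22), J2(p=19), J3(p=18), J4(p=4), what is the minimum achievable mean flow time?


SPT order: J4 → J3 → J2 → J1
Completion times:
  J4: C=4
  J3: C=22
  J2: C=41
  J1: C=63
Sum = 130, n = 4
Mean flow = 130/4
= 32.50


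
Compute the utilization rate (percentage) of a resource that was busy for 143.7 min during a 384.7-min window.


Utilization = busy / total × 100
= 143.7 / 384.7 × 100
= 37.4%


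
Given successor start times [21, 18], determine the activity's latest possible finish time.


LF = min of all successor start times
Successors start at: [21, 18]
LF = min(21, 18)
= 18


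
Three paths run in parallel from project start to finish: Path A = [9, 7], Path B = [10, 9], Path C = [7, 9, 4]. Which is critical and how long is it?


Path A: 9 + 7 = 16
Path B: 10 + 9 = 19
Path C: 7 + 9 + 4 = 20
Critical path = longest = max(16, 19, 20)
= 20 (Path C)


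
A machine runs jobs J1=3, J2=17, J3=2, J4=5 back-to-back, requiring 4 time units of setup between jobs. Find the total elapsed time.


Makespan = Σ processing + (n-1) × setup
= (3 + 17 + 2 + 5) + (4-1)×4
= 27 + 12
= 39 time units


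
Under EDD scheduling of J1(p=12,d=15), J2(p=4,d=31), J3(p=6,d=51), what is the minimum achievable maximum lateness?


EDD order: J1 → J2 → J3
Completion and lateness:
  J1: C=12, d=15, L=12-15=-3
  J2: C=16, d=31, L=16-31=-15
  J3: C=22, d=51, L=22-51=-29
Lmax = max(-3, -15, -29)
= -3


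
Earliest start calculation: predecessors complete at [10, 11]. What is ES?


ES = max of all predecessor completion times
Predecessors: [10, 11]
ES = max(10, 11)
= 11


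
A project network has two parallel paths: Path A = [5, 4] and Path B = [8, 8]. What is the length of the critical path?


Path A: 5 + 4 = 9
Path B: 8 + 8 = 16
Critical path = longest = max(9, 16)
= 16 (Path B)


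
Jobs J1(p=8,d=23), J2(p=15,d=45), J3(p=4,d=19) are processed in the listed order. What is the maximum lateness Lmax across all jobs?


Lateness per job (L = C - d):
  J1: C=8, d=23, L=-15
  J2: C=23, d=45, L=-22
  J3: C=27, d=19, L=8
Lmax = max(-15, -22, 8)
= 8


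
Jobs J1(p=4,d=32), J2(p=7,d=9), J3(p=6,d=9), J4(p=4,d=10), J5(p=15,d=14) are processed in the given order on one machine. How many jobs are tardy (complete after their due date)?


Completion vs due date:
  J1: C=4, d=32 → on time
  J2: C=11, d=9 → TARDY
  J3: C=17, d=9 → TARDY
  J4: C=21, d=10 → TARDY
  J5: C=36, d=14 → TARDY
Tardy jobs: J2, J3, J4, J5
Count = 4


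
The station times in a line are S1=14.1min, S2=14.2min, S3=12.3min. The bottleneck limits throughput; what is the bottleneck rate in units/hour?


Bottleneck = longest station time
Station times: [14.1, 14.2, 12.3]
Max = 14.2 min
Rate = 60 / 14.2
= 4.23 units/hour (bottleneck: 14.2min)


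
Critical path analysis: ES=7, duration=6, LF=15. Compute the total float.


EF = ES + duration = 7 + 6 = 13
LS = LF - duration = 15 - 6 = 9
Total Float = LF - EF = 15 - 13
(or LS - ES = 9 - 7)
= 2


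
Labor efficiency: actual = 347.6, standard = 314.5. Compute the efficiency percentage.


Efficiency = (actual / standard) × 100
= (347.6 / 314.5) × 100
= 110.5%


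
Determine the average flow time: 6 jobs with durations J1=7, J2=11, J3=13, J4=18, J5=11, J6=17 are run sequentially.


Completion times:
  J1: completes at 7
  J2: completes at 18
  J3: completes at 31
  J4: completes at 49
  J5: completes at 60
  J6: completes at 77
Sum = 242
Average = 242/6
= 40.33


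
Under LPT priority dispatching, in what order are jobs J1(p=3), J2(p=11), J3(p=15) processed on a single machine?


LPT: sort by longest processing time first
  J3: p=15
  J2: p=11
  J1: p=3
Order: J3 → J2 → J1


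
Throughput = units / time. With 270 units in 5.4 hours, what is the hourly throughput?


Throughput = units / time
= 270 / 5.4
= 50.0 units/hour


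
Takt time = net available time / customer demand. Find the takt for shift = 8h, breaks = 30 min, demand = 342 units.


Available = 8×60 - 30 = 450 min
Takt time = 450 / 342
= 1.32 min/unit


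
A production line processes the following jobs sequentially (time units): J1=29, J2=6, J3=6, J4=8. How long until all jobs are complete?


Sequential makespan: sum all processing times
= 29 + 6 + 6 + 8
= 49 time units


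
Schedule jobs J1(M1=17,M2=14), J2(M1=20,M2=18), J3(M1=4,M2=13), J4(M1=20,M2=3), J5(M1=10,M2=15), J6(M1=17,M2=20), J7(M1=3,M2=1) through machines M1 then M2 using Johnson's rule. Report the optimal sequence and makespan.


Johnson's rule:
Group 1 (M1≤M2, sort by M1): ['J3', 'J5', 'J6']
Group 2 (M1>M2, sort desc M2): ['J2', 'J1', 'J4', 'J7']
Sequence: J3 → J5 → J6 → J2 → J1 → J4 → J7
Makespan calculation:
  J3: M1 done=4, M2 done=17
  J5: M1 done=14, M2 done=32
  J6: M1 done=31, M2 done=52
  J2: M1 done=51, M2 done=70
  J1: M1 done=68, M2 done=84
  J4: M1 done=88, M2 done=91
  J7: M1 done=91, M2 done=92
= Sequence: J3 → J5 → J6 → J2 → J1 → J4 → J7, Makespan: 92


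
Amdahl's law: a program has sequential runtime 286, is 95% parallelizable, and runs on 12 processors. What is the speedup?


Amdahl's law: T_p = T × ((1-p) + p/N)
= 286 × ((1-0.95) + 0.95/12)
= 286 × (0.05 + 0.0792)
= 286 × 0.1292
= 36.94
Speedup = 286/36.94
= 7.74×


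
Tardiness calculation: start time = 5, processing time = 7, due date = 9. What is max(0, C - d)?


Completion = start + processing = 5 + 7 = 12
Tardiness = max(0, C - d) = max(0, 12 - 9)
= max(0, 3)
= 3


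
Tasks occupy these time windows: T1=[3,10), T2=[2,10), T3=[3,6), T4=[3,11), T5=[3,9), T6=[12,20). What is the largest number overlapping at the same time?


Check each time point for overlaps:
  t=3: 5 tasks active (T1, T2, T3, T4, T5)
Max concurrent = 5


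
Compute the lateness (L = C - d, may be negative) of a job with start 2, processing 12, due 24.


Completion = 2 + 12 = 14
Lateness = C - d = 14 - 24
= -10


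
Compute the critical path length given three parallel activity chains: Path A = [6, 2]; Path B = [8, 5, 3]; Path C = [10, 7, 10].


Path A: 6 + 2 = 8
Path B: 8 + 5 + 3 = 16
Path C: 10 + 7 + 10 = 27
Critical path = longest = max(8, 16, 27)
= 27 (Path C)


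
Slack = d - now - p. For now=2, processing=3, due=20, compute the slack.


Slack = due - current_time - processing
= 20 - 2 - 3
= 15


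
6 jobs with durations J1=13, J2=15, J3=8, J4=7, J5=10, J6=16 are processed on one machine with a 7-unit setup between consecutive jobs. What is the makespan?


Makespan = Σ processing + (n-1) × setup
= (13 + 15 + 8 + 7 + 10 + 16) + (6-1)×7
= 69 + 35
= 104 time units


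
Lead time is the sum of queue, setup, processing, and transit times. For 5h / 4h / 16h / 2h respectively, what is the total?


Lead time = queue + setup + processing + transit
= 5 + 4 + 16 + 2
= 27 hours


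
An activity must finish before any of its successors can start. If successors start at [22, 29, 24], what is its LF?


LF = min of all successor start times
Successors start at: [22, 29, 24]
LF = min(22, 29, 24)
= 22


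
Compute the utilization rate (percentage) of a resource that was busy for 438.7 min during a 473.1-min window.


Utilization = busy / total × 100
= 438.7 / 473.1 × 100
= 92.7%


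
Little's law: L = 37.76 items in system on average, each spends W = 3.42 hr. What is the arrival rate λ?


Little's law: L = λW → λ = L / W
= 37.76 / 3.42
= 11.04 per hour


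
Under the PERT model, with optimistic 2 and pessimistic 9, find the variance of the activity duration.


σ² = ((p - o) / 6)² = (p - o)² / 36
= (9 - 2)² / 36
= 7² / 36
= 49 / 36
= 1.3611


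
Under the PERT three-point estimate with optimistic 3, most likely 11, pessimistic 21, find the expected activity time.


te = (o + 4m + p) / 6
= (3 + 4×11 + 21) / 6
= (3 + 44 + 21) / 6
= 68 / 6
= 11.33


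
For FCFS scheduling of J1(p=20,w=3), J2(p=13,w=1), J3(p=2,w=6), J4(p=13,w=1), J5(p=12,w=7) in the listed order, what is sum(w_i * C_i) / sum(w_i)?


Completion times:
  J1: C=20, w×C=3×20=60
  J2: C=33, w×C=1×33=33
  J3: C=35, w×C=6×35=210
  J4: C=48, w×C=1×48=48
  J5: C=60, w×C=7×60=420
Sum w×C = 771
Sum w = 18
Weighted avg = 771/18
= 42.83


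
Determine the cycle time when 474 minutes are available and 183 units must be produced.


Cycle time = available time / demand
= 474 / 183
= 2.59 min/unit


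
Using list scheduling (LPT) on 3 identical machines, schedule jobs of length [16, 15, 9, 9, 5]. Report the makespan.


Jobs (LPT sorted): [16, 15, 9, 9, 5]
Machines: 3
  J=16 → Machine 1 (load: 0+16=16)
  J=15 → Machine 2 (load: 0+15=15)
  J=9 → Machine 3 (load: 0+9=9)
  J=9 → Machine 3 (load: 9+9=18)
  J=5 → Machine 2 (load: 15+5=20)
Machine loads: [16, 20, 18]
Makespan = max = 20 time units


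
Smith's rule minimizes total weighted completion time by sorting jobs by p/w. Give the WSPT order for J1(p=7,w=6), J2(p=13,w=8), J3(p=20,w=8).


WSPT (Smith's rule): sort by p/w ascending
  J1: p/w = 7/6 = 1.167
  J2: p/w = 13/8 = 1.625
  J3: p/w = 20/8 = 2.500
Order: J1 → J2 → J3


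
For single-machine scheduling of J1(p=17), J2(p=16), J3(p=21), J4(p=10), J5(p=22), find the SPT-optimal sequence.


SPT: sort by shortest processing time
  J4: p=10
  J2: p=16
  J1: p=17
  J3: p=21
  J5: p=22
Order: J4 → J2 → J1 → J3 → J5


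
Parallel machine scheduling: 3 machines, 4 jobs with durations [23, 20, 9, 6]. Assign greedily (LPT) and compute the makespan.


Jobs (LPT sorted): [23, 20, 9, 6]
Machines: 3
  J=23 → Machine 1 (load: 0+23=23)
  J=20 → Machine 2 (load: 0+20=20)
  J=9 → Machine 3 (load: 0+9=9)
  J=6 → Machine 3 (load: 9+6=15)
Machine loads: [23, 20, 15]
Makespan = max = 23 time units


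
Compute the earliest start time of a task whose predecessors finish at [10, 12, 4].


ES = max of all predecessor completion times
Predecessors: [10, 12, 4]
ES = max(10, 12, 4)
= 12


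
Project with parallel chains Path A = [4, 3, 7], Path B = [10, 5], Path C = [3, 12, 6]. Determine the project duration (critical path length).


Path A: 4 + 3 + 7 = 14
Path B: 10 + 5 = 15
Path C: 3 + 12 + 6 = 21
Critical path = longest = max(14, 15, 21)
= 21 (Path C)


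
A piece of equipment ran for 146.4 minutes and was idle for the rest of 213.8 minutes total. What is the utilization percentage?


Utilization = busy / total × 100
= 146.4 / 213.8 × 100
= 68.5%


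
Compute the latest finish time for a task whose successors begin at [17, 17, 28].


LF = min of all successor start times
Successors start at: [17, 17, 28]
LF = min(17, 17, 28)
= 17


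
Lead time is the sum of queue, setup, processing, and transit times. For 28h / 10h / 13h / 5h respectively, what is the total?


Lead time = queue + setup + processing + transit
= 28 + 10 + 13 + 5
= 56 hours


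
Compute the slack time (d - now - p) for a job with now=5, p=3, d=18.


Slack = due - current_time - processing
= 18 - 5 - 3
= 10


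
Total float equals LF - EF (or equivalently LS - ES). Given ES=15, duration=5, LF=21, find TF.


EF = ES + duration = 15 + 5 = 20
LS = LF - duration = 21 - 5 = 16
Total Float = LF - EF = 21 - 20
(or LS - ES = 16 - 15)
= 1


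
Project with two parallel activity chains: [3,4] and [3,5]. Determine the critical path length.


Path A: 3 + 4 = 7
Path B: 3 + 5 = 8
Critical path = longest = max(7, 8)
= 8 (Path B)


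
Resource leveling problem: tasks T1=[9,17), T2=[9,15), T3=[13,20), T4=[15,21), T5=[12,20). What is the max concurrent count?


Check each time point for overlaps:
  t=13: 4 tasks active (T1, T2, T3, T5)
Max concurrent = 4


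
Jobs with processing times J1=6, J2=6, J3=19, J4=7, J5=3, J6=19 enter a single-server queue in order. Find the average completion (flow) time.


Completion times:
  J1: completes at 6
  J2: completes at 12
  J3: completes at 31
  J4: completes at 38
  J5: completes at 41
  J6: completes at 60
Sum = 188
Average = 188/6
= 31.33


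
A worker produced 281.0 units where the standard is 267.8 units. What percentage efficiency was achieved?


Efficiency = (actual / standard) × 100
= (281.0 / 267.8) × 100
= 104.9%


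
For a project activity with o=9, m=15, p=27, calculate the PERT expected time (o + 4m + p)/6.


te = (o + 4m + p) / 6
= (9 + 4×15 + 27) / 6
= (9 + 60 + 27) / 6
= 96 / 6
= 16.00


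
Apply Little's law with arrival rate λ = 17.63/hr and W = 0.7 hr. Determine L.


Little's law: L = λ × W
= 17.63 × 0.7
= 12.34


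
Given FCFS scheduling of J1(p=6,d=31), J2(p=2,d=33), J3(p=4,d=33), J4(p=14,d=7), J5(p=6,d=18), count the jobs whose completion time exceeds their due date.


Completion vs due date:
  J1: C=6, d=31 → on time
  J2: C=8, d=33 → on time
  J3: C=12, d=33 → on time
  J4: C=26, d=7 → TARDY
  J5: C=32, d=18 → TARDY
Tardy jobs: J4, J5
Count = 2


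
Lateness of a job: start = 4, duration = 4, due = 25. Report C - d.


Completion = 4 + 4 = 8
Lateness = C - d = 8 - 25
= -17


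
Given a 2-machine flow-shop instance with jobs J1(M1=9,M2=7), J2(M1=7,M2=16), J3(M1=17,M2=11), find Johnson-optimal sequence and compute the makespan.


Johnson's rule:
Group 1 (M1≤M2, sort by M1): ['J2']
Group 2 (M1>M2, sort desc M2): ['J3', 'J1']
Sequence: J2 → J3 → J1
Makespan calculation:
  J2: M1 done=7, M2 done=23
  J3: M1 done=24, M2 done=35
  J1: M1 done=33, M2 done=42
= Sequence: J2 → J3 → J1, Makespan: 42


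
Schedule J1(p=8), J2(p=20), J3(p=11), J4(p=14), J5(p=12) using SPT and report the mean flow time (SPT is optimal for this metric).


SPT order: J1 → J3 → J5 → J4 → J2
Completion times:
  J1: C=8
  J3: C=19
  J5: C=31
  J4: C=45
  J2: C=65
Sum = 168, n = 5
Mean flow = 168/5
= 33.60


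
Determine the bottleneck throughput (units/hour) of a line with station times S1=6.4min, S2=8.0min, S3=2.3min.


Bottleneck = longest station time
Station times: [6.4, 8.0, 2.3]
Max = 8.0 min
Rate = 60 / 8.0
= 7.50 units/hour (bottleneck: 8.0min)


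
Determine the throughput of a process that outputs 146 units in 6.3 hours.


Throughput = units / time
= 146 / 6.3
= 23.2 units/hour


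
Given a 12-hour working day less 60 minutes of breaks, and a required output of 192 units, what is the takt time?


Available = 12×60 - 60 = 660 min
Takt time = 660 / 192
= 3.44 min/unit


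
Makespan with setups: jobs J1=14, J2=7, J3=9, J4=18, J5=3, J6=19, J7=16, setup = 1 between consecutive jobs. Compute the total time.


Makespan = Σ processing + (n-1) × setup
= (14 + 7 + 9 + 18 + 3 + 19 + 16) + (7-1)×1
= 86 + 6
= 92 time units


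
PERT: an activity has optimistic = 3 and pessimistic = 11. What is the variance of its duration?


σ² = ((p - o) / 6)² = (p - o)² / 36
= (11 - 3)² / 36
= 8² / 36
= 64 / 36
= 1.7778


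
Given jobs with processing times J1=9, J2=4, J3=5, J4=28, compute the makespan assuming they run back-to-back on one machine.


Sequential makespan: sum all processing times
= 9 + 4 + 5 + 28
= 46 time units


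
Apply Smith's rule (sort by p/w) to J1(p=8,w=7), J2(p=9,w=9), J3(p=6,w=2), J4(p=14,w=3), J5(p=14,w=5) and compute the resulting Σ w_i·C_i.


WSPT order (by p/w): J2 → J1 → J5 → J3 → J4
  J2: C=9, w·C=9×9=81
  J1: C=17, w·C=7×17=119
  J5: C=31, w·C=5×31=155
  J3: C=37, w·C=2×37=74
  J4: C=51, w·C=3×51=153
Σ w·C = 582
= 582


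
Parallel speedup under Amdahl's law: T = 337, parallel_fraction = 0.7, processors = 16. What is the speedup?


Amdahl's law: T_p = T × ((1-p) + p/N)
= 337 × ((1-0.7) + 0.7/16)
= 337 × (0.30 + 0.0437)
= 337 × 0.3438
= 115.84
Speedup = 337/115.84
= 2.91×


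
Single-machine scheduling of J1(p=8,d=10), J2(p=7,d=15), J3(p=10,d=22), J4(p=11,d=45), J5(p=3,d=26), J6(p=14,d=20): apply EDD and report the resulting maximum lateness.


EDD order: J1 → J2 → J6 → J3 → J5 → J4
Completion and lateness:
  J1: C=8, d=10, L=8-10=-2
  J2: C=15, d=15, L=15-15=0
  J6: C=29, d=20, L=29-20=9
  J3: C=39, d=22, L=39-22=17
  J5: C=42, d=26, L=42-26=16
  J4: C=53, d=45, L=53-45=8
Lmax = max(-2, 0, 9, 17, 16, 8)
= 17


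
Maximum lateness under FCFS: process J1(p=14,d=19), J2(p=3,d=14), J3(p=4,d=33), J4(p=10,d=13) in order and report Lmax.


Lateness per job (L = C - d):
  J1: C=14, d=19, L=-5
  J2: C=17, d=14, L=3
  J3: C=21, d=33, L=-12
  J4: C=31, d=13, L=18
Lmax = max(-5, 3, -12, 18)
= 18


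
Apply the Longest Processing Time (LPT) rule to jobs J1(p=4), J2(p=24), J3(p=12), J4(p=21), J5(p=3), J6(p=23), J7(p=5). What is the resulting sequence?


LPT: sort by longest processing time first
  J2: p=24
  J6: p=23
  J4: p=21
  J3: p=12
  J7: p=5
  J1: p=4
  J5: p=3
Order: J2 → J6 → J4 → J3 → J7 → J1 → J5


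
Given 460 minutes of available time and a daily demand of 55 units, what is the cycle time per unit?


Cycle time = available time / demand
= 460 / 55
= 8.36 min/unit


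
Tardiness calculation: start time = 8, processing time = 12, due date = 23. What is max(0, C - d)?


Completion = start + processing = 8 + 12 = 20
Tardiness = max(0, C - d) = max(0, 20 - 23)
= max(0, -3)
= 0


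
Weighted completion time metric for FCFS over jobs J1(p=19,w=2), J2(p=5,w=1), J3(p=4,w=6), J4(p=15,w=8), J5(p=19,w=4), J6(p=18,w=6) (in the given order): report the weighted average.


Completion times:
  J1: C=19, w×C=2×19=38
  J2: C=24, w×C=1×24=24
  J3: C=28, w×C=6×28=168
  J4: C=43, w×C=8×43=344
  J5: C=62, w×C=4×62=248
  J6: C=80, w×C=6×80=480
Sum w×C = 1302
Sum w = 27
Weighted avg = 1302/27
= 48.22


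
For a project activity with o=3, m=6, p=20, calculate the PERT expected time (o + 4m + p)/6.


te = (o + 4m + p) / 6
= (3 + 4×6 + 20) / 6
= (3 + 24 + 20) / 6
= 47 / 6
= 7.83


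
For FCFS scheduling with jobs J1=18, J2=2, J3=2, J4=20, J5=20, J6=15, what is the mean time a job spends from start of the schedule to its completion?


Completion times:
  J1: completes at 18
  J2: completes at 20
  J3: completes at 22
  J4: completes at 42
  J5: completes at 62
  J6: completes at 77
Sum = 241
Average = 241/6
= 40.17


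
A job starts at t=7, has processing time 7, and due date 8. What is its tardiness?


Completion = start + processing = 7 + 7 = 14
Tardiness = max(0, C - d) = max(0, 14 - 8)
= max(0, 6)
= 6


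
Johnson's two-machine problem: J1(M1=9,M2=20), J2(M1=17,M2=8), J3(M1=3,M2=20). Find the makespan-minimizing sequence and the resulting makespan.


Johnson's rule:
Group 1 (M1≤M2, sort by M1): ['J3', 'J1']
Group 2 (M1>M2, sort desc M2): ['J2']
Sequence: J3 → J1 → J2
Makespan calculation:
  J3: M1 done=3, M2 done=23
  J1: M1 done=12, M2 done=43
  J2: M1 done=29, M2 done=51
= Sequence: J3 → J1 → J2, Makespan: 51


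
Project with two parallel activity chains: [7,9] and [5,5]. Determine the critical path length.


Path A: 7 + 9 = 16
Path B: 5 + 5 = 10
Critical path = longest = max(16, 10)
= 16 (Path A)


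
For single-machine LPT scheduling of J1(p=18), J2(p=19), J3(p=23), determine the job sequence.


LPT: sort by longest processing time first
  J3: p=23
  J2: p=19
  J1: p=18
Order: J3 → J2 → J1


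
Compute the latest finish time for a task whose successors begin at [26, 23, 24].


LF = min of all successor start times
Successors start at: [26, 23, 24]
LF = min(26, 23, 24)
= 23


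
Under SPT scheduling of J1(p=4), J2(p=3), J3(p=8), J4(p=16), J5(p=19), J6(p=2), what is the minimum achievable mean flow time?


SPT order: J6 → J2 → J1 → J3 → J4 → J5
Completion times:
  J6: C=2
  J2: C=5
  J1: C=9
  J3: C=17
  J4: C=33
  J5: C=52
Sum = 118, n = 6
Mean flow = 118/6
= 19.67


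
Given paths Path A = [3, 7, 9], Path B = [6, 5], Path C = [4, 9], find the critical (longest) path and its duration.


Path A: 3 + 7 + 9 = 19
Path B: 6 + 5 = 11
Path C: 4 + 9 = 13
Critical path = longest = max(19, 11, 13)
= 19 (Path A)


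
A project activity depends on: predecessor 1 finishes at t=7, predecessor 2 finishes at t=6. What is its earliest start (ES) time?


ES = max of all predecessor completion times
Predecessors: [7, 6]
ES = max(7, 6)
= 7


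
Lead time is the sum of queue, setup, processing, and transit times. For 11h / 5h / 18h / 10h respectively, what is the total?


Lead time = queue + setup + processing + transit
= 11 + 5 + 18 + 10
= 44 hours


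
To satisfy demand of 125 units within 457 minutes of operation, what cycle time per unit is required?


Cycle time = available time / demand
= 457 / 125
= 3.66 min/unit
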